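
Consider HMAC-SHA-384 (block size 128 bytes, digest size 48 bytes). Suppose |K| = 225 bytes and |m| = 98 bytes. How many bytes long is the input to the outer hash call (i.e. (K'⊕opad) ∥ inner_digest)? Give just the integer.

Key is 225 > 128 bytes, so it is hashed to 48 bytes then zero-padded to 128: |K'| = 128.
Outer input = (K'⊕opad) ∥ H(inner) → 128 + 48 = 176 bytes.

176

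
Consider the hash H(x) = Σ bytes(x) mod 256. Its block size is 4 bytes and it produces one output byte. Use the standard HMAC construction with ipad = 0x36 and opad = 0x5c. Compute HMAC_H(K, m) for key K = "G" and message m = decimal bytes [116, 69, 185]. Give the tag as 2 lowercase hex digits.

b4

Key "G" = 47 is 1 byte ≤ B = 4; zero-pad to 4 bytes: K' = 47 00 00 00.
K' ⊕ ipad = 71 36 36 36.  K' ⊕ opad = 1b 5c 5c 5c.
Inner input = (K'⊕ipad) ∥ m = 71 36 36 36 ∥ 74 45 b9.
Inner hash: sum = 113+54+54+54+116+69+185 = 645; mod 256 = 133 → 85.
Outer input = (K'⊕opad) ∥ inner = 1b 5c 5c 5c ∥ 85.
Outer hash (tag): sum = 27+92+92+92+133 = 436; mod 256 = 180 → b4.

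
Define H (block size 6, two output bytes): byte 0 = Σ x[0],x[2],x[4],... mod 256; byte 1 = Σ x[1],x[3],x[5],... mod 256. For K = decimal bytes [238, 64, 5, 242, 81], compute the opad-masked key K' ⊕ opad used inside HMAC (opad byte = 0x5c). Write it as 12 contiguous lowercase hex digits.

Key decimal bytes [238, 64, 5, 242, 81] = ee 40 05 f2 51 is 5 bytes ≤ B = 6; zero-pad to 6 bytes: K' = ee 40 05 f2 51 00.
XOR each byte with 0x5c: ee⊕5c=b2, 40⊕5c=1c, 05⊕5c=59, f2⊕5c=ae, 51⊕5c=0d, 00⊕5c=5c.

b21c59ae0d5c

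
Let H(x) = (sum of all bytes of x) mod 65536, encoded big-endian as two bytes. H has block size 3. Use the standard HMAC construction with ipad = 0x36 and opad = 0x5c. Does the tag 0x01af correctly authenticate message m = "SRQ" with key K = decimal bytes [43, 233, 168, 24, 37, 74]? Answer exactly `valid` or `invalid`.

Key decimal bytes [43, 233, 168, 24, 37, 74] = 2b e9 a8 18 25 4a is 6 bytes > B = 3, so hash it first: H(key) = 02 43, then zero-pad to 3 bytes: K' = 02 43 00.
K' ⊕ ipad = 34 75 36; K' ⊕ opad = 5e 1f 5c.
Inner hash: sum = 52+117+54+83+82+81 = 469 → 01 d5.
Outer hash (recomputed tag): sum = 94+31+92+1+213 = 431 → 01 af.
Recomputed tag = 01af; claimed = 01af → match.

valid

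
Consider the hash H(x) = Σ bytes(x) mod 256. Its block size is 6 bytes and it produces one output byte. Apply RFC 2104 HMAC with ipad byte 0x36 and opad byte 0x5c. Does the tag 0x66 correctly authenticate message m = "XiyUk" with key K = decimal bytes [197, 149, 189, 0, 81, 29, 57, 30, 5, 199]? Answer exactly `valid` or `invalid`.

Key decimal bytes [197, 149, 189, 0, 81, 29, 57, 30, 5, 199] = c5 95 bd 00 51 1d 39 1e 05 c7 is 10 bytes > B = 6, so hash it first: H(key) = a8, then zero-pad to 6 bytes: K' = a8 00 00 00 00 00.
K' ⊕ ipad = 9e 36 36 36 36 36; K' ⊕ opad = f4 5c 5c 5c 5c 5c.
Inner hash: sum = 158+54+54+54+54+54+88+105+121+85+107 = 934; mod 256 = 166 → a6.
Outer hash (recomputed tag): sum = 244+92+92+92+92+92+166 = 870; mod 256 = 102 → 66.
Recomputed tag = 66; claimed = 66 → match.

valid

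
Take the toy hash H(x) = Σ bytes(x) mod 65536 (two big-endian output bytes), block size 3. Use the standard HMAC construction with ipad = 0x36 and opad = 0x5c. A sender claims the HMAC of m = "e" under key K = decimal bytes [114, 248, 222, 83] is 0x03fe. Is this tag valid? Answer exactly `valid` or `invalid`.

Key decimal bytes [114, 248, 222, 83] = 72 f8 de 53 is 4 bytes > B = 3, so hash it first: H(key) = 02 9b, then zero-pad to 3 bytes: K' = 02 9b 00.
K' ⊕ ipad = 34 ad 36; K' ⊕ opad = 5e c7 5c.
Inner hash: sum = 52+173+54+101 = 380 → 01 7c.
Outer hash (recomputed tag): sum = 94+199+92+1+124 = 510 → 01 fe.
Recomputed tag = 01fe; claimed = 03fe → mismatch.

invalid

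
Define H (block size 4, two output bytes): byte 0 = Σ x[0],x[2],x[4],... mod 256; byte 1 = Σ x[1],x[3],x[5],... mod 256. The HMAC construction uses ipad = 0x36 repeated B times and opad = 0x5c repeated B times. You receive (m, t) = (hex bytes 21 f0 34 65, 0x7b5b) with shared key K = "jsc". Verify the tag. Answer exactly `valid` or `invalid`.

Key "jsc" = 6a 73 63 is 3 bytes ≤ B = 4; zero-pad to 4 bytes: K' = 6a 73 63 00.
K' ⊕ ipad = 5c 45 55 36; K' ⊕ opad = 36 2f 3f 5c.
Inner hash: even-index sum = 262 mod 256 = 6; odd-index sum = 464 mod 256 = 208 → 06 d0.
Outer hash (recomputed tag): even-index sum = 123 mod 256 = 123; odd-index sum = 347 mod 256 = 91 → 7b 5b.
Recomputed tag = 7b5b; claimed = 7b5b → match.

valid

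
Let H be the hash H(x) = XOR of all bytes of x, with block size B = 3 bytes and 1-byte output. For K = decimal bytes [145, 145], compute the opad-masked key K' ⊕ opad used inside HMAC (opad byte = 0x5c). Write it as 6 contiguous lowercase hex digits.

Key decimal bytes [145, 145] = 91 91 is 2 bytes ≤ B = 3; zero-pad to 3 bytes: K' = 91 91 00.
XOR each byte with 0x5c: 91⊕5c=cd, 91⊕5c=cd, 00⊕5c=5c.

cdcd5c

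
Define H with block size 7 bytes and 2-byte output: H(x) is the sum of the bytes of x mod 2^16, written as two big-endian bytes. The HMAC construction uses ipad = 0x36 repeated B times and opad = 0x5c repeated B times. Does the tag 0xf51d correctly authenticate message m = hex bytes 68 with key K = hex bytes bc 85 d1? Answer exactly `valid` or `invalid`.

invalid

Key hex bytes bc 85 d1 is 3 bytes ≤ B = 7; zero-pad to 7 bytes: K' = bc 85 d1 00 00 00 00.
K' ⊕ ipad = 8a b3 e7 36 36 36 36; K' ⊕ opad = e0 d9 8d 5c 5c 5c 5c.
Inner hash: sum = 138+179+231+54+54+54+54+104 = 868 → 03 64.
Outer hash (recomputed tag): sum = 224+217+141+92+92+92+92+3+100 = 1053 → 04 1d.
Recomputed tag = 041d; claimed = f51d → mismatch.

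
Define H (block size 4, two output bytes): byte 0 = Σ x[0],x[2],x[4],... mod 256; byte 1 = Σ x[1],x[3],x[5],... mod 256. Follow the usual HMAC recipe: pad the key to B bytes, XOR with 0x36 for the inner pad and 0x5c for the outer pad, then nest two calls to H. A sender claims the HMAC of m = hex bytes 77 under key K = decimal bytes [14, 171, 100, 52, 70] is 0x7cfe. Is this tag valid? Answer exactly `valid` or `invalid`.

Key decimal bytes [14, 171, 100, 52, 70] = 0e ab 64 34 46 is 5 bytes > B = 4, so hash it first: H(key) = b8 df, then zero-pad to 4 bytes: K' = b8 df 00 00.
K' ⊕ ipad = 8e e9 36 36; K' ⊕ opad = e4 83 5c 5c.
Inner hash: even-index sum = 315 mod 256 = 59; odd-index sum = 287 mod 256 = 31 → 3b 1f.
Outer hash (recomputed tag): even-index sum = 379 mod 256 = 123; odd-index sum = 254 mod 256 = 254 → 7b fe.
Recomputed tag = 7bfe; claimed = 7cfe → mismatch.

invalid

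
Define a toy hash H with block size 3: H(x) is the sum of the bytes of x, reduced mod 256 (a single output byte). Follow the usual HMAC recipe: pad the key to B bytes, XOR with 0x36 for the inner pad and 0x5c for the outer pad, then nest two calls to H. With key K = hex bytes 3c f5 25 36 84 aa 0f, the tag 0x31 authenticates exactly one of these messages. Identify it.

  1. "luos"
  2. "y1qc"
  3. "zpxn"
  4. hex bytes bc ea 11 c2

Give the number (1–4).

Key hex bytes 3c f5 25 36 84 aa 0f is 7 bytes > B = 3, so hash it first: H(key) = c9, then zero-pad to 3 bytes: K' = c9 00 00.
K' ⊕ ipad = ff 36 36; K' ⊕ opad = 95 5c 5c.
m1: inner = H(ff 36 36 6c 75 6f 73) = 2e; tag = H(95 5c 5c 2e) = 7b
m2: inner = H(ff 36 36 79 31 71 63) = e9; tag = H(95 5c 5c e9) = 36
m3: inner = H(ff 36 36 7a 70 78 6e) = 3b; tag = H(95 5c 5c 3b) = 88
m4: inner = H(ff 36 36 bc ea 11 c2) = e4; tag = H(95 5c 5c e4) = 31 ← matches

4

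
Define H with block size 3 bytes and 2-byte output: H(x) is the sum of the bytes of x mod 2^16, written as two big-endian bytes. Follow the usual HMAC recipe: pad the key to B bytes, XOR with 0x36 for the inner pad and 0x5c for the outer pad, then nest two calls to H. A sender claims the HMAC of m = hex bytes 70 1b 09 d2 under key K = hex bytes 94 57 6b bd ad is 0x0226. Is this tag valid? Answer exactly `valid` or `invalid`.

invalid

Key hex bytes 94 57 6b bd ad is 5 bytes > B = 3, so hash it first: H(key) = 02 c0, then zero-pad to 3 bytes: K' = 02 c0 00.
K' ⊕ ipad = 34 f6 36; K' ⊕ opad = 5e 9c 5c.
Inner hash: sum = 52+246+54+112+27+9+210 = 710 → 02 c6.
Outer hash (recomputed tag): sum = 94+156+92+2+198 = 542 → 02 1e.
Recomputed tag = 021e; claimed = 0226 → mismatch.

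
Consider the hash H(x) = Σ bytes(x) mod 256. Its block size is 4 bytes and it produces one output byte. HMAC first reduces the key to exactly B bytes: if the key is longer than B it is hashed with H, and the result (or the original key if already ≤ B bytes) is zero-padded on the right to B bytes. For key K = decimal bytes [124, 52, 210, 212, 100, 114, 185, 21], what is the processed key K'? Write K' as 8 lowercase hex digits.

fa000000

|K| = 8 > B = 4, so first hash the key.
H(K): sum = 124+52+210+212+100+114+185+21 = 1018; mod 256 = 250 → fa.
Zero-pad H(K) = fa to 4 bytes: K' = fa 00 00 00.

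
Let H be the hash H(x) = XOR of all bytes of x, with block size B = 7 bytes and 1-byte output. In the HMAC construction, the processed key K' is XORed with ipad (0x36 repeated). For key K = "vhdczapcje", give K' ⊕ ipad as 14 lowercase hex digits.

Key "vhdczapcje" = 76 68 64 63 7a 61 70 63 6a 65 is 10 bytes > B = 7, so hash it first: H(key) = 1e, then zero-pad to 7 bytes: K' = 1e 00 00 00 00 00 00.
XOR each byte with 0x36: 1e⊕36=28, 00⊕36=36, 00⊕36=36, 00⊕36=36, 00⊕36=36, 00⊕36=36, 00⊕36=36.

28363636363636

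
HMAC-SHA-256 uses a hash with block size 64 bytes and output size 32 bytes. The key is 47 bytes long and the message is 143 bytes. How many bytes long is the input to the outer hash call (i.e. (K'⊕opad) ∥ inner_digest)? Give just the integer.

96

Key is 47 ≤ 64 bytes, zero-padded: |K'| = 64.
Outer input = (K'⊕opad) ∥ H(inner) → 64 + 32 = 96 bytes.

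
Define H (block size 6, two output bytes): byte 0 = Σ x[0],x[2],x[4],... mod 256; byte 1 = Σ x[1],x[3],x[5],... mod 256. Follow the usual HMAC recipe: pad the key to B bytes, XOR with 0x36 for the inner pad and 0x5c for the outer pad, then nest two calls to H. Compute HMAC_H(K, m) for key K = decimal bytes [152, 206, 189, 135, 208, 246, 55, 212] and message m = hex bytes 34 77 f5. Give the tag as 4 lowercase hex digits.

Key decimal bytes [152, 206, 189, 135, 208, 246, 55, 212] = 98 ce bd 87 d0 f6 37 d4 is 8 bytes > B = 6, so hash it first: H(key) = 5c 1f, then zero-pad to 6 bytes: K' = 5c 1f 00 00 00 00.
K' ⊕ ipad = 6a 29 36 36 36 36.  K' ⊕ opad = 00 43 5c 5c 5c 5c.
Inner input = (K'⊕ipad) ∥ m = 6a 29 36 36 36 36 ∥ 34 77 f5.
Inner hash: even-index sum = 511 mod 256 = 255; odd-index sum = 268 mod 256 = 12 → ff 0c.
Outer input = (K'⊕opad) ∥ inner = 00 43 5c 5c 5c 5c ∥ ff 0c.
Outer hash (tag): even-index sum = 439 mod 256 = 183; odd-index sum = 263 mod 256 = 7 → b7 07.

b707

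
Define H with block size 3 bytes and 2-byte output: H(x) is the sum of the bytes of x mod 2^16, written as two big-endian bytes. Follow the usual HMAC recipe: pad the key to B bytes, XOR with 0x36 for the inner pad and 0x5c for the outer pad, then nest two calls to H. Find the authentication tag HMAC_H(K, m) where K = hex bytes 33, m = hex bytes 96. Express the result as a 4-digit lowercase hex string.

012f

Key hex bytes 33 is 1 byte ≤ B = 3; zero-pad to 3 bytes: K' = 33 00 00.
K' ⊕ ipad = 05 36 36.  K' ⊕ opad = 6f 5c 5c.
Inner input = (K'⊕ipad) ∥ m = 05 36 36 ∥ 96.
Inner hash: sum = 5+54+54+150 = 263 → 01 07.
Outer input = (K'⊕opad) ∥ inner = 6f 5c 5c ∥ 01 07.
Outer hash (tag): sum = 111+92+92+1+7 = 303 → 01 2f.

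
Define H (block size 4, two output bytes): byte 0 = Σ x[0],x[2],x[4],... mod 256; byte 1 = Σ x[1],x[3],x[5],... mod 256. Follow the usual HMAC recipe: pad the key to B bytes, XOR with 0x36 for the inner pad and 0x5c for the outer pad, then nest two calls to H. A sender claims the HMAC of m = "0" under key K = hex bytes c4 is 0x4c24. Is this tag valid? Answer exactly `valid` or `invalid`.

valid

Key hex bytes c4 is 1 byte ≤ B = 4; zero-pad to 4 bytes: K' = c4 00 00 00.
K' ⊕ ipad = f2 36 36 36; K' ⊕ opad = 98 5c 5c 5c.
Inner hash: even-index sum = 344 mod 256 = 88; odd-index sum = 108 mod 256 = 108 → 58 6c.
Outer hash (recomputed tag): even-index sum = 332 mod 256 = 76; odd-index sum = 292 mod 256 = 36 → 4c 24.
Recomputed tag = 4c24; claimed = 4c24 → match.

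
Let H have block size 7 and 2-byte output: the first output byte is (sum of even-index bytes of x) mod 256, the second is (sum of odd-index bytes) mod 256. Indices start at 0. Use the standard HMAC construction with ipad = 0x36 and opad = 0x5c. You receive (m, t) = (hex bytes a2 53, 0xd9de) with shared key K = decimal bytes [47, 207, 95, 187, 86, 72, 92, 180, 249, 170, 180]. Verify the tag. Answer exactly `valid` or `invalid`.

Key decimal bytes [47, 207, 95, 187, 86, 72, 92, 180, 249, 170, 180] = 2f cf 5f bb 56 48 5c b4 f9 aa b4 is 11 bytes > B = 7, so hash it first: H(key) = ed 30, then zero-pad to 7 bytes: K' = ed 30 00 00 00 00 00.
K' ⊕ ipad = db 06 36 36 36 36 36; K' ⊕ opad = b1 6c 5c 5c 5c 5c 5c.
Inner hash: even-index sum = 464 mod 256 = 208; odd-index sum = 276 mod 256 = 20 → d0 14.
Outer hash (recomputed tag): even-index sum = 473 mod 256 = 217; odd-index sum = 500 mod 256 = 244 → d9 f4.
Recomputed tag = d9f4; claimed = d9de → mismatch.

invalid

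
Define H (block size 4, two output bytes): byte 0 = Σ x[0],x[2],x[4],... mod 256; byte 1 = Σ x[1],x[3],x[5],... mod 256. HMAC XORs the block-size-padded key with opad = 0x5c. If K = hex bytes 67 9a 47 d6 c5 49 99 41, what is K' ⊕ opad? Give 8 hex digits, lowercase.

Key hex bytes 67 9a 47 d6 c5 49 99 41 is 8 bytes > B = 4, so hash it first: H(key) = 0c fa, then zero-pad to 4 bytes: K' = 0c fa 00 00.
XOR each byte with 0x5c: 0c⊕5c=50, fa⊕5c=a6, 00⊕5c=5c, 00⊕5c=5c.

50a65c5c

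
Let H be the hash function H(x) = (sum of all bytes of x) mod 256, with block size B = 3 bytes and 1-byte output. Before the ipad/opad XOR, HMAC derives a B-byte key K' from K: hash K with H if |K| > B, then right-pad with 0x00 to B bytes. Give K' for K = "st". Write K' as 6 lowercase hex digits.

Key "st" = 73 74 is 2 bytes ≤ B = 3; zero-pad to 3 bytes: K' = 73 74 00.

737400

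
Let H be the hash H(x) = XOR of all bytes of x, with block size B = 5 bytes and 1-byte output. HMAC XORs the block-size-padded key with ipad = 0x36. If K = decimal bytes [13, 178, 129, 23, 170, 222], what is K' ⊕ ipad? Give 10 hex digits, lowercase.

6b36363636

Key decimal bytes [13, 178, 129, 23, 170, 222] = 0d b2 81 17 aa de is 6 bytes > B = 5, so hash it first: H(key) = 5d, then zero-pad to 5 bytes: K' = 5d 00 00 00 00.
XOR each byte with 0x36: 5d⊕36=6b, 00⊕36=36, 00⊕36=36, 00⊕36=36, 00⊕36=36.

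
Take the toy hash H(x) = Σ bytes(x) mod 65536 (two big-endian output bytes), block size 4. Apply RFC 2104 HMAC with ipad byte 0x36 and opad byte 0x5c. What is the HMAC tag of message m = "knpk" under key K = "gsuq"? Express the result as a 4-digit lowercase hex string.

Key "gsuq" = 67 73 75 71 is exactly B = 4 bytes: K' = 67 73 75 71.
K' ⊕ ipad = 51 45 43 47.  K' ⊕ opad = 3b 2f 29 2d.
Inner input = (K'⊕ipad) ∥ m = 51 45 43 47 ∥ 6b 6e 70 6b.
Inner hash: sum = 81+69+67+71+107+110+112+107 = 724 → 02 d4.
Outer input = (K'⊕opad) ∥ inner = 3b 2f 29 2d ∥ 02 d4.
Outer hash (tag): sum = 59+47+41+45+2+212 = 406 → 01 96.

0196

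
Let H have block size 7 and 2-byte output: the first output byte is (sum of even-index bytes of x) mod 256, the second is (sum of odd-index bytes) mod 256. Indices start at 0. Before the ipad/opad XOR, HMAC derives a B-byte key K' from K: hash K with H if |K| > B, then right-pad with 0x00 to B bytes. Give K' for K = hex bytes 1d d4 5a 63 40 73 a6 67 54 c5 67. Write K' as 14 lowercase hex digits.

18d60000000000

|K| = 11 > B = 7, so first hash the key.
H(K): even-index sum = 536 mod 256 = 24; odd-index sum = 726 mod 256 = 214 → 18 d6.
Zero-pad H(K) = 18 d6 to 7 bytes: K' = 18 d6 00 00 00 00 00.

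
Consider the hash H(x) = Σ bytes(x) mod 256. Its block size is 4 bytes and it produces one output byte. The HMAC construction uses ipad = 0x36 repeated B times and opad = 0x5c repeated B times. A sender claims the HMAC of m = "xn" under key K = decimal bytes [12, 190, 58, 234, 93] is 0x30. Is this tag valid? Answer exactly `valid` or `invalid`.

Key decimal bytes [12, 190, 58, 234, 93] = 0c be 3a ea 5d is 5 bytes > B = 4, so hash it first: H(key) = 4b, then zero-pad to 4 bytes: K' = 4b 00 00 00.
K' ⊕ ipad = 7d 36 36 36; K' ⊕ opad = 17 5c 5c 5c.
Inner hash: sum = 125+54+54+54+120+110 = 517; mod 256 = 5 → 05.
Outer hash (recomputed tag): sum = 23+92+92+92+5 = 304; mod 256 = 48 → 30.
Recomputed tag = 30; claimed = 30 → match.

valid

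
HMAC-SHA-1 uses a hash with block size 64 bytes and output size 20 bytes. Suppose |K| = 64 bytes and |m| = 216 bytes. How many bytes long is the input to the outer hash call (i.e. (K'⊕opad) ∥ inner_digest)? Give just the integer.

Key is 64 ≤ 64 bytes, zero-padded: |K'| = 64.
Outer input = (K'⊕opad) ∥ H(inner) → 64 + 20 = 84 bytes.

84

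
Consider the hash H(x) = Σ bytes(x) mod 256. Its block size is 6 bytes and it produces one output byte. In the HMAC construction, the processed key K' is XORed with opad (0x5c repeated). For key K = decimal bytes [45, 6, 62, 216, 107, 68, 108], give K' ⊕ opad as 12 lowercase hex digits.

385c5c5c5c5c

Key decimal bytes [45, 6, 62, 216, 107, 68, 108] = 2d 06 3e d8 6b 44 6c is 7 bytes > B = 6, so hash it first: H(key) = 64, then zero-pad to 6 bytes: K' = 64 00 00 00 00 00.
XOR each byte with 0x5c: 64⊕5c=38, 00⊕5c=5c, 00⊕5c=5c, 00⊕5c=5c, 00⊕5c=5c, 00⊕5c=5c.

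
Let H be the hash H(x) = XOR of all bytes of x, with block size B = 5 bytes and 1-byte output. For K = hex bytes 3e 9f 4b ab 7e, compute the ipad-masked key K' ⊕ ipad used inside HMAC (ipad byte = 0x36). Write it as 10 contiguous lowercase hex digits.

08a97d9d48

Key hex bytes 3e 9f 4b ab 7e is exactly B = 5 bytes: K' = 3e 9f 4b ab 7e.
XOR each byte with 0x36: 3e⊕36=08, 9f⊕36=a9, 4b⊕36=7d, ab⊕36=9d, 7e⊕36=48.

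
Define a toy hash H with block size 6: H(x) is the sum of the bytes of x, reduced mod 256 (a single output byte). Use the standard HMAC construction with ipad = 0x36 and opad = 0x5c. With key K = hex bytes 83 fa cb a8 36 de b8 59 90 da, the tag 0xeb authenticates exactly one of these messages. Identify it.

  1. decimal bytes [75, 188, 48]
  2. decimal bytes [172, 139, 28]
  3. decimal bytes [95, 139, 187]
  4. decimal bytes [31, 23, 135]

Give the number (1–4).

3

Key hex bytes 83 fa cb a8 36 de b8 59 90 da is 10 bytes > B = 6, so hash it first: H(key) = 7f, then zero-pad to 6 bytes: K' = 7f 00 00 00 00 00.
K' ⊕ ipad = 49 36 36 36 36 36; K' ⊕ opad = 23 5c 5c 5c 5c 5c.
m1: inner = H(49 36 36 36 36 36 4b bc 30) = 8e; tag = H(23 5c 5c 5c 5c 5c 8e) = 7d
m2: inner = H(49 36 36 36 36 36 ac 8b 1c) = aa; tag = H(23 5c 5c 5c 5c 5c aa) = 99
m3: inner = H(49 36 36 36 36 36 5f 8b bb) = fc; tag = H(23 5c 5c 5c 5c 5c fc) = eb ← matches
m4: inner = H(49 36 36 36 36 36 1f 17 87) = 14; tag = H(23 5c 5c 5c 5c 5c 14) = 03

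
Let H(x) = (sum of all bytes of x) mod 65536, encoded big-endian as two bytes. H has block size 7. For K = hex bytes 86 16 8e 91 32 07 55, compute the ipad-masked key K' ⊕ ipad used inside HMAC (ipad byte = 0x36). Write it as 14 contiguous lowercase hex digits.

b020b8a7043163

Key hex bytes 86 16 8e 91 32 07 55 is exactly B = 7 bytes: K' = 86 16 8e 91 32 07 55.
XOR each byte with 0x36: 86⊕36=b0, 16⊕36=20, 8e⊕36=b8, 91⊕36=a7, 32⊕36=04, 07⊕36=31, 55⊕36=63.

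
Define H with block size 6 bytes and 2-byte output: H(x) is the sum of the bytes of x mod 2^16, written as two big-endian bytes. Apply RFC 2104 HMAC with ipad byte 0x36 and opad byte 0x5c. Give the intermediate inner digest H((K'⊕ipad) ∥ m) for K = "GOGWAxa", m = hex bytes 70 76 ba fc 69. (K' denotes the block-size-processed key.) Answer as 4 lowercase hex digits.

Key "GOGWAxa" = 47 4f 47 57 41 78 61 is 7 bytes > B = 6, so hash it first: H(key) = 02 4e, then zero-pad to 6 bytes: K' = 02 4e 00 00 00 00.
K' ⊕ ipad = 34 78 36 36 36 36.
Inner input = 34 78 36 36 36 36 ∥ 70 76 ba fc 69.
Inner hash: sum = 52+120+54+54+54+54+112+118+186+252+105 = 1161 → 04 89.

0489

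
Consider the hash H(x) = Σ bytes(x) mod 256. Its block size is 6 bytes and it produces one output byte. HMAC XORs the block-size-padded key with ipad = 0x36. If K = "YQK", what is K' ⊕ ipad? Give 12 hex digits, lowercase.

6f677d363636

Key "YQK" = 59 51 4b is 3 bytes ≤ B = 6; zero-pad to 6 bytes: K' = 59 51 4b 00 00 00.
XOR each byte with 0x36: 59⊕36=6f, 51⊕36=67, 4b⊕36=7d, 00⊕36=36, 00⊕36=36, 00⊕36=36.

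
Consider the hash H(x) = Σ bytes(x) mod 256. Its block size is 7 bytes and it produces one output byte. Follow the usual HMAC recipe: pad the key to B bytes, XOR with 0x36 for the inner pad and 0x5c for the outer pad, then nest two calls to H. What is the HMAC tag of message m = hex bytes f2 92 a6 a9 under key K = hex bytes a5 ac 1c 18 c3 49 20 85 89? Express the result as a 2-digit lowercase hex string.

Key hex bytes a5 ac 1c 18 c3 49 20 85 89 is 9 bytes > B = 7, so hash it first: H(key) = bf, then zero-pad to 7 bytes: K' = bf 00 00 00 00 00 00.
K' ⊕ ipad = 89 36 36 36 36 36 36.  K' ⊕ opad = e3 5c 5c 5c 5c 5c 5c.
Inner input = (K'⊕ipad) ∥ m = 89 36 36 36 36 36 36 ∥ f2 92 a6 a9.
Inner hash: sum = 137+54+54+54+54+54+54+242+146+166+169 = 1184; mod 256 = 160 → a0.
Outer input = (K'⊕opad) ∥ inner = e3 5c 5c 5c 5c 5c 5c ∥ a0.
Outer hash (tag): sum = 227+92+92+92+92+92+92+160 = 939; mod 256 = 171 → ab.

ab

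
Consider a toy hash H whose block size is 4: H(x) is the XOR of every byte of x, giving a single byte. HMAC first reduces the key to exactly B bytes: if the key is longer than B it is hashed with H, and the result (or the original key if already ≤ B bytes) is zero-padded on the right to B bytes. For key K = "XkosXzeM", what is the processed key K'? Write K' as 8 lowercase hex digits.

25000000

|K| = 8 > B = 4, so first hash the key.
H(K): XOR 58⊕6b⊕6f⊕73⊕58⊕7a⊕65⊕4d = 25.
Zero-pad H(K) = 25 to 4 bytes: K' = 25 00 00 00.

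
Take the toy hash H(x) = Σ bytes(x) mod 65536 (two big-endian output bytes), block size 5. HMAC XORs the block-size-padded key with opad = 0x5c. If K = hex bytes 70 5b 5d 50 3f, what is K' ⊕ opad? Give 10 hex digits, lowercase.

2c07010c63

Key hex bytes 70 5b 5d 50 3f is exactly B = 5 bytes: K' = 70 5b 5d 50 3f.
XOR each byte with 0x5c: 70⊕5c=2c, 5b⊕5c=07, 5d⊕5c=01, 50⊕5c=0c, 3f⊕5c=63.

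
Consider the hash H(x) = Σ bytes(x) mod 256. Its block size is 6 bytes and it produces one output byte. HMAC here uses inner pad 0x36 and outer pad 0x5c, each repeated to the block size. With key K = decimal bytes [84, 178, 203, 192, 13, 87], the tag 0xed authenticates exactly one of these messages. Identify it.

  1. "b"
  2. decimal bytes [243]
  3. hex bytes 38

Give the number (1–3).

Key decimal bytes [84, 178, 203, 192, 13, 87] = 54 b2 cb c0 0d 57 is exactly B = 6 bytes: K' = 54 b2 cb c0 0d 57.
K' ⊕ ipad = 62 84 fd f6 3b 61; K' ⊕ opad = 08 ee 97 9c 51 0b.
m1: inner = H(62 84 fd f6 3b 61 62) = d7; tag = H(08 ee 97 9c 51 0b d7) = 5c
m2: inner = H(62 84 fd f6 3b 61 f3) = 68; tag = H(08 ee 97 9c 51 0b 68) = ed ← matches
m3: inner = H(62 84 fd f6 3b 61 38) = ad; tag = H(08 ee 97 9c 51 0b ad) = 32

2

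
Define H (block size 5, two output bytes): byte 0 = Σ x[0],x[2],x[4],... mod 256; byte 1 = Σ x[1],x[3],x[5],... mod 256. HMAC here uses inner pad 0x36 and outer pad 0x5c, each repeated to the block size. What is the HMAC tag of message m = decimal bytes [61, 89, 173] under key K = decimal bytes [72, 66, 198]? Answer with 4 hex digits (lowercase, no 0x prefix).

Key decimal bytes [72, 66, 198] = 48 42 c6 is 3 bytes ≤ B = 5; zero-pad to 5 bytes: K' = 48 42 c6 00 00.
K' ⊕ ipad = 7e 74 f0 36 36.  K' ⊕ opad = 14 1e 9a 5c 5c.
Inner input = (K'⊕ipad) ∥ m = 7e 74 f0 36 36 ∥ 3d 59 ad.
Inner hash: even-index sum = 509 mod 256 = 253; odd-index sum = 404 mod 256 = 148 → fd 94.
Outer input = (K'⊕opad) ∥ inner = 14 1e 9a 5c 5c ∥ fd 94.
Outer hash (tag): even-index sum = 414 mod 256 = 158; odd-index sum = 375 mod 256 = 119 → 9e 77.

9e77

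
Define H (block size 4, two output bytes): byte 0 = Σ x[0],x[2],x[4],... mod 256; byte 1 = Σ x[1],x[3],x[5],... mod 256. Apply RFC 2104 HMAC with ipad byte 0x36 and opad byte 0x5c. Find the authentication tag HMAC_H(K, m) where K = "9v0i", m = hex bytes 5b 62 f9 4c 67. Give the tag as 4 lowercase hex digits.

a1ac

Key "9v0i" = 39 76 30 69 is exactly B = 4 bytes: K' = 39 76 30 69.
K' ⊕ ipad = 0f 40 06 5f.  K' ⊕ opad = 65 2a 6c 35.
Inner input = (K'⊕ipad) ∥ m = 0f 40 06 5f ∥ 5b 62 f9 4c 67.
Inner hash: even-index sum = 464 mod 256 = 208; odd-index sum = 333 mod 256 = 77 → d0 4d.
Outer input = (K'⊕opad) ∥ inner = 65 2a 6c 35 ∥ d0 4d.
Outer hash (tag): even-index sum = 417 mod 256 = 161; odd-index sum = 172 mod 256 = 172 → a1 ac.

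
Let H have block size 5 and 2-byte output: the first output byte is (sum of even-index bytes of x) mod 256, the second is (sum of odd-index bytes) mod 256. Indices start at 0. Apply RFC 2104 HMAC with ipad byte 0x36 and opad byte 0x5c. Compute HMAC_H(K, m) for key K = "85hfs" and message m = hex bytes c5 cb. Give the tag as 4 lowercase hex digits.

Key "85hfs" = 38 35 68 66 73 is exactly B = 5 bytes: K' = 38 35 68 66 73.
K' ⊕ ipad = 0e 03 5e 50 45.  K' ⊕ opad = 64 69 34 3a 2f.
Inner input = (K'⊕ipad) ∥ m = 0e 03 5e 50 45 ∥ c5 cb.
Inner hash: even-index sum = 380 mod 256 = 124; odd-index sum = 280 mod 256 = 24 → 7c 18.
Outer input = (K'⊕opad) ∥ inner = 64 69 34 3a 2f ∥ 7c 18.
Outer hash (tag): even-index sum = 223 mod 256 = 223; odd-index sum = 287 mod 256 = 31 → df 1f.

df1f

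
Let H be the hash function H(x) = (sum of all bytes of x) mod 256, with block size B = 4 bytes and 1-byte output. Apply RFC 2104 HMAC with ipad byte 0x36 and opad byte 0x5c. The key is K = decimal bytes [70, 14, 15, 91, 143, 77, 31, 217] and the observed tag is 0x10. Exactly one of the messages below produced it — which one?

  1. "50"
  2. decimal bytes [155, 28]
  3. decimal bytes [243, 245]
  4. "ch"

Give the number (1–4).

Key decimal bytes [70, 14, 15, 91, 143, 77, 31, 217] = 46 0e 0f 5b 8f 4d 1f d9 is 8 bytes > B = 4, so hash it first: H(key) = 92, then zero-pad to 4 bytes: K' = 92 00 00 00.
K' ⊕ ipad = a4 36 36 36; K' ⊕ opad = ce 5c 5c 5c.
m1: inner = H(a4 36 36 36 35 30) = ab; tag = H(ce 5c 5c 5c ab) = 8d
m2: inner = H(a4 36 36 36 9b 1c) = fd; tag = H(ce 5c 5c 5c fd) = df
m3: inner = H(a4 36 36 36 f3 f5) = 2e; tag = H(ce 5c 5c 5c 2e) = 10 ← matches
m4: inner = H(a4 36 36 36 63 68) = 11; tag = H(ce 5c 5c 5c 11) = f3

3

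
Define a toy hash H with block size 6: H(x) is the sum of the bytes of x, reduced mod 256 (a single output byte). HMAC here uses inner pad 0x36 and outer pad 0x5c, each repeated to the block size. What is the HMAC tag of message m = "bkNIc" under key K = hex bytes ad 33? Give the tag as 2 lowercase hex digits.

0f

Key hex bytes ad 33 is 2 bytes ≤ B = 6; zero-pad to 6 bytes: K' = ad 33 00 00 00 00.
K' ⊕ ipad = 9b 05 36 36 36 36.  K' ⊕ opad = f1 6f 5c 5c 5c 5c.
Inner input = (K'⊕ipad) ∥ m = 9b 05 36 36 36 36 ∥ 62 6b 4e 49 63.
Inner hash: sum = 155+5+54+54+54+54+98+107+78+73+99 = 831; mod 256 = 63 → 3f.
Outer input = (K'⊕opad) ∥ inner = f1 6f 5c 5c 5c 5c ∥ 3f.
Outer hash (tag): sum = 241+111+92+92+92+92+63 = 783; mod 256 = 15 → 0f.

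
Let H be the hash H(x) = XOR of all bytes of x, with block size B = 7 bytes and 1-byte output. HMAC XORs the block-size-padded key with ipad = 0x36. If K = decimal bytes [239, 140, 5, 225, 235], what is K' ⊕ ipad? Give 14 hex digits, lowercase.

Key decimal bytes [239, 140, 5, 225, 235] = ef 8c 05 e1 eb is 5 bytes ≤ B = 7; zero-pad to 7 bytes: K' = ef 8c 05 e1 eb 00 00.
XOR each byte with 0x36: ef⊕36=d9, 8c⊕36=ba, 05⊕36=33, e1⊕36=d7, eb⊕36=dd, 00⊕36=36, 00⊕36=36.

d9ba33d7dd3636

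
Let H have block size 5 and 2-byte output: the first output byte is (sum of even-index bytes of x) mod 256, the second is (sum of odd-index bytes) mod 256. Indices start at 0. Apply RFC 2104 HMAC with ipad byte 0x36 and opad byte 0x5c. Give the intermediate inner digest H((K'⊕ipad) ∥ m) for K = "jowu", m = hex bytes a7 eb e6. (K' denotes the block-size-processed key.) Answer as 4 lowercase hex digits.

Key "jowu" = 6a 6f 77 75 is 4 bytes ≤ B = 5; zero-pad to 5 bytes: K' = 6a 6f 77 75 00.
K' ⊕ ipad = 5c 59 41 43 36.
Inner input = 5c 59 41 43 36 ∥ a7 eb e6.
Inner hash: even-index sum = 446 mod 256 = 190; odd-index sum = 553 mod 256 = 41 → be 29.

be29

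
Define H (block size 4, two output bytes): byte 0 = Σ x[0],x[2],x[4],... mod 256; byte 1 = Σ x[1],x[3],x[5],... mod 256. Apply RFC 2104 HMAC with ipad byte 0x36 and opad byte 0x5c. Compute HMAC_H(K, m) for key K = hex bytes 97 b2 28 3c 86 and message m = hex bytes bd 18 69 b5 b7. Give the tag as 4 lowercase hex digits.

Key hex bytes 97 b2 28 3c 86 is 5 bytes > B = 4, so hash it first: H(key) = 45 ee, then zero-pad to 4 bytes: K' = 45 ee 00 00.
K' ⊕ ipad = 73 d8 36 36.  K' ⊕ opad = 19 b2 5c 5c.
Inner input = (K'⊕ipad) ∥ m = 73 d8 36 36 ∥ bd 18 69 b5 b7.
Inner hash: even-index sum = 646 mod 256 = 134; odd-index sum = 475 mod 256 = 219 → 86 db.
Outer input = (K'⊕opad) ∥ inner = 19 b2 5c 5c ∥ 86 db.
Outer hash (tag): even-index sum = 251 mod 256 = 251; odd-index sum = 489 mod 256 = 233 → fb e9.

fbe9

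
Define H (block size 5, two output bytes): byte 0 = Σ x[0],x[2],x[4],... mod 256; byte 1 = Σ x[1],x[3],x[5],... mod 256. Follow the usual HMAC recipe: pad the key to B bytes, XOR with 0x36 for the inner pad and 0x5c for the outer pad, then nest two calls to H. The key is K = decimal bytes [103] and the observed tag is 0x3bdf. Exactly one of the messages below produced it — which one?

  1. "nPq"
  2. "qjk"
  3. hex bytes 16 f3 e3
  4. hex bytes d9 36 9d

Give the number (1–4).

Key decimal bytes [103] = 67 is 1 byte ≤ B = 5; zero-pad to 5 bytes: K' = 67 00 00 00 00.
K' ⊕ ipad = 51 36 36 36 36; K' ⊕ opad = 3b 5c 5c 5c 5c.
m1: inner = H(51 36 36 36 36 6e 50 71) = 0d 4b; tag = H(3b 5c 5c 5c 5c 0d 4b) = 3ec5
m2: inner = H(51 36 36 36 36 71 6a 6b) = 27 48; tag = H(3b 5c 5c 5c 5c 27 48) = 3bdf ← matches
m3: inner = H(51 36 36 36 36 16 f3 e3) = b0 65; tag = H(3b 5c 5c 5c 5c b0 65) = 5868
m4: inner = H(51 36 36 36 36 d9 36 9d) = f3 e2; tag = H(3b 5c 5c 5c 5c f3 e2) = d5ab

2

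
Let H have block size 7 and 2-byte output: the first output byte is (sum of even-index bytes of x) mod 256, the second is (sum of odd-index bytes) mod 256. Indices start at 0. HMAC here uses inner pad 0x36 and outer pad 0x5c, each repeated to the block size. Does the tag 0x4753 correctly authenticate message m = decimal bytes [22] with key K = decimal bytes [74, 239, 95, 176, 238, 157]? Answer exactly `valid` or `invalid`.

valid

Key decimal bytes [74, 239, 95, 176, 238, 157] = 4a ef 5f b0 ee 9d is 6 bytes ≤ B = 7; zero-pad to 7 bytes: K' = 4a ef 5f b0 ee 9d 00.
K' ⊕ ipad = 7c d9 69 86 d8 ab 36; K' ⊕ opad = 16 b3 03 ec b2 c1 5c.
Inner hash: even-index sum = 499 mod 256 = 243; odd-index sum = 544 mod 256 = 32 → f3 20.
Outer hash (recomputed tag): even-index sum = 327 mod 256 = 71; odd-index sum = 851 mod 256 = 83 → 47 53.
Recomputed tag = 4753; claimed = 4753 → match.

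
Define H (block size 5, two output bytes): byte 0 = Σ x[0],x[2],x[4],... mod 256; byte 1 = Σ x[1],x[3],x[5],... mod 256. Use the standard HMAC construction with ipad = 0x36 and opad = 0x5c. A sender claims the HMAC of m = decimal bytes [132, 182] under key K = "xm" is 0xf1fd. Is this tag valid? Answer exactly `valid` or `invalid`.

valid

Key "xm" = 78 6d is 2 bytes ≤ B = 5; zero-pad to 5 bytes: K' = 78 6d 00 00 00.
K' ⊕ ipad = 4e 5b 36 36 36; K' ⊕ opad = 24 31 5c 5c 5c.
Inner hash: even-index sum = 368 mod 256 = 112; odd-index sum = 277 mod 256 = 21 → 70 15.
Outer hash (recomputed tag): even-index sum = 241 mod 256 = 241; odd-index sum = 253 mod 256 = 253 → f1 fd.
Recomputed tag = f1fd; claimed = f1fd → match.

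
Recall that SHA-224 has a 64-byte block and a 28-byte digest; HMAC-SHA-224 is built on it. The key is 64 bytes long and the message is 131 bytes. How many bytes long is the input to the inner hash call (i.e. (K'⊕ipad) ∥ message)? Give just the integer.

Key is 64 ≤ 64 bytes, zero-padded: |K'| = 64.
Inner input = (K'⊕ipad) ∥ m → 64 + 131 = 195 bytes.

195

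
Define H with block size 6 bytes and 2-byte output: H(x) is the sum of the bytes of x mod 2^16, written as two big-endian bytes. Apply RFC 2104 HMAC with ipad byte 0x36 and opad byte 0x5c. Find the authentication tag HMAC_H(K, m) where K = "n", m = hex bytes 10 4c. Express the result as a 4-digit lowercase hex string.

02c1

Key "n" = 6e is 1 byte ≤ B = 6; zero-pad to 6 bytes: K' = 6e 00 00 00 00 00.
K' ⊕ ipad = 58 36 36 36 36 36.  K' ⊕ opad = 32 5c 5c 5c 5c 5c.
Inner input = (K'⊕ipad) ∥ m = 58 36 36 36 36 36 ∥ 10 4c.
Inner hash: sum = 88+54+54+54+54+54+16+76 = 450 → 01 c2.
Outer input = (K'⊕opad) ∥ inner = 32 5c 5c 5c 5c 5c ∥ 01 c2.
Outer hash (tag): sum = 50+92+92+92+92+92+1+194 = 705 → 02 c1.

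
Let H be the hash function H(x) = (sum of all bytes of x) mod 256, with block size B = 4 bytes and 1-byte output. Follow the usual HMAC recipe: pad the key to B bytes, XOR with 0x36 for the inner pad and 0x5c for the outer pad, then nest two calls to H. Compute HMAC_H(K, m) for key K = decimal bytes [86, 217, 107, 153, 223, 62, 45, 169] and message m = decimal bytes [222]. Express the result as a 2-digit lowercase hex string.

1e

Key decimal bytes [86, 217, 107, 153, 223, 62, 45, 169] = 56 d9 6b 99 df 3e 2d a9 is 8 bytes > B = 4, so hash it first: H(key) = 26, then zero-pad to 4 bytes: K' = 26 00 00 00.
K' ⊕ ipad = 10 36 36 36.  K' ⊕ opad = 7a 5c 5c 5c.
Inner input = (K'⊕ipad) ∥ m = 10 36 36 36 ∥ de.
Inner hash: sum = 16+54+54+54+222 = 400; mod 256 = 144 → 90.
Outer input = (K'⊕opad) ∥ inner = 7a 5c 5c 5c ∥ 90.
Outer hash (tag): sum = 122+92+92+92+144 = 542; mod 256 = 30 → 1e.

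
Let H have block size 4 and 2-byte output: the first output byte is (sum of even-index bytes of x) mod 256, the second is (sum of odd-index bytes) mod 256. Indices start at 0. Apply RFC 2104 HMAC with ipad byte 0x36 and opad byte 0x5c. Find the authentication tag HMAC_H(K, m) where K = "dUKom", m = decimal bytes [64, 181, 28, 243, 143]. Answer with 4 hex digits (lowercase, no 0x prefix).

Key "dUKom" = 64 55 4b 6f 6d is 5 bytes > B = 4, so hash it first: H(key) = 1c c4, then zero-pad to 4 bytes: K' = 1c c4 00 00.
K' ⊕ ipad = 2a f2 36 36.  K' ⊕ opad = 40 98 5c 5c.
Inner input = (K'⊕ipad) ∥ m = 2a f2 36 36 ∥ 40 b5 1c f3 8f.
Inner hash: even-index sum = 331 mod 256 = 75; odd-index sum = 720 mod 256 = 208 → 4b d0.
Outer input = (K'⊕opad) ∥ inner = 40 98 5c 5c ∥ 4b d0.
Outer hash (tag): even-index sum = 231 mod 256 = 231; odd-index sum = 452 mod 256 = 196 → e7 c4.

e7c4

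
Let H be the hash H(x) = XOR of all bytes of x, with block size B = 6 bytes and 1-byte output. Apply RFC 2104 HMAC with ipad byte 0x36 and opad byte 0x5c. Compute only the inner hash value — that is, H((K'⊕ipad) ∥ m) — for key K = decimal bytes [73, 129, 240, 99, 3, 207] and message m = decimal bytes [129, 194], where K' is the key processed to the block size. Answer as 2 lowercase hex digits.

d4

Key decimal bytes [73, 129, 240, 99, 3, 207] = 49 81 f0 63 03 cf is exactly B = 6 bytes: K' = 49 81 f0 63 03 cf.
K' ⊕ ipad = 7f b7 c6 55 35 f9.
Inner input = 7f b7 c6 55 35 f9 ∥ 81 c2.
Inner hash: XOR 7f⊕b7⊕c6⊕55⊕35⊕f9⊕81⊕c2 = d4.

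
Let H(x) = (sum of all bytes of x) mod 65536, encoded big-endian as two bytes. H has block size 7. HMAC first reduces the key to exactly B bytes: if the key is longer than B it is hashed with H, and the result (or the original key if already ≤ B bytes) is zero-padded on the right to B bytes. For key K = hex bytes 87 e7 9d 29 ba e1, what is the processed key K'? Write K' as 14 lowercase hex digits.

Key hex bytes 87 e7 9d 29 ba e1 is 6 bytes ≤ B = 7; zero-pad to 7 bytes: K' = 87 e7 9d 29 ba e1 00.

87e79d29bae100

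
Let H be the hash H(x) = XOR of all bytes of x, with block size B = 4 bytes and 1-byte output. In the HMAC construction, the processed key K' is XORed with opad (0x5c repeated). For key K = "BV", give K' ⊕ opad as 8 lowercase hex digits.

Key "BV" = 42 56 is 2 bytes ≤ B = 4; zero-pad to 4 bytes: K' = 42 56 00 00.
XOR each byte with 0x5c: 42⊕5c=1e, 56⊕5c=0a, 00⊕5c=5c, 00⊕5c=5c.

1e0a5c5c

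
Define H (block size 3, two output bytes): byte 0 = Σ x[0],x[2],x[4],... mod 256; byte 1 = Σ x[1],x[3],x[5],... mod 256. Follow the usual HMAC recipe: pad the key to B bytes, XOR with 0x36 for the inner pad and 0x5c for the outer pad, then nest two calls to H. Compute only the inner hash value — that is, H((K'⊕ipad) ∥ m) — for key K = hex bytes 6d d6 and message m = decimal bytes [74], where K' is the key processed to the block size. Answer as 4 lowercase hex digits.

912a

Key hex bytes 6d d6 is 2 bytes ≤ B = 3; zero-pad to 3 bytes: K' = 6d d6 00.
K' ⊕ ipad = 5b e0 36.
Inner input = 5b e0 36 ∥ 4a.
Inner hash: even-index sum = 145 mod 256 = 145; odd-index sum = 298 mod 256 = 42 → 91 2a.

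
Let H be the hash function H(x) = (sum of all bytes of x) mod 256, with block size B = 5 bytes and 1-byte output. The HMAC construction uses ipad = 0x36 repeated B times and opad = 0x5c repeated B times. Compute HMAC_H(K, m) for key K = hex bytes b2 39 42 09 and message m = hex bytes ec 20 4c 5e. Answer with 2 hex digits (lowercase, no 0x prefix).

54

Key hex bytes b2 39 42 09 is 4 bytes ≤ B = 5; zero-pad to 5 bytes: K' = b2 39 42 09 00.
K' ⊕ ipad = 84 0f 74 3f 36.  K' ⊕ opad = ee 65 1e 55 5c.
Inner input = (K'⊕ipad) ∥ m = 84 0f 74 3f 36 ∥ ec 20 4c 5e.
Inner hash: sum = 132+15+116+63+54+236+32+76+94 = 818; mod 256 = 50 → 32.
Outer input = (K'⊕opad) ∥ inner = ee 65 1e 55 5c ∥ 32.
Outer hash (tag): sum = 238+101+30+85+92+50 = 596; mod 256 = 84 → 54.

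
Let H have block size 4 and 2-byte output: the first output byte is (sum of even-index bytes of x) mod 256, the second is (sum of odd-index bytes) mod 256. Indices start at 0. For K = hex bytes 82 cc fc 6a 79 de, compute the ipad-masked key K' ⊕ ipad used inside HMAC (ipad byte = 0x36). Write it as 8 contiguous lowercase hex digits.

Key hex bytes 82 cc fc 6a 79 de is 6 bytes > B = 4, so hash it first: H(key) = f7 14, then zero-pad to 4 bytes: K' = f7 14 00 00.
XOR each byte with 0x36: f7⊕36=c1, 14⊕36=22, 00⊕36=36, 00⊕36=36.

c1223636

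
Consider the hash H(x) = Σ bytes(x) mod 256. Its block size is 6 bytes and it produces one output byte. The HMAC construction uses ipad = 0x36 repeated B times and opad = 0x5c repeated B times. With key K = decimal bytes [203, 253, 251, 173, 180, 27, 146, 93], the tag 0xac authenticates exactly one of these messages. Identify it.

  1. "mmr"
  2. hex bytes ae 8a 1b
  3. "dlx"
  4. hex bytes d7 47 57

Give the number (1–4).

Key decimal bytes [203, 253, 251, 173, 180, 27, 146, 93] = cb fd fb ad b4 1b 92 5d is 8 bytes > B = 6, so hash it first: H(key) = 2e, then zero-pad to 6 bytes: K' = 2e 00 00 00 00 00.
K' ⊕ ipad = 18 36 36 36 36 36; K' ⊕ opad = 72 5c 5c 5c 5c 5c.
m1: inner = H(18 36 36 36 36 36 6d 6d 72) = 72; tag = H(72 5c 5c 5c 5c 5c 72) = b0
m2: inner = H(18 36 36 36 36 36 ae 8a 1b) = 79; tag = H(72 5c 5c 5c 5c 5c 79) = b7
m3: inner = H(18 36 36 36 36 36 64 6c 78) = 6e; tag = H(72 5c 5c 5c 5c 5c 6e) = ac ← matches
m4: inner = H(18 36 36 36 36 36 d7 47 57) = 9b; tag = H(72 5c 5c 5c 5c 5c 9b) = d9

3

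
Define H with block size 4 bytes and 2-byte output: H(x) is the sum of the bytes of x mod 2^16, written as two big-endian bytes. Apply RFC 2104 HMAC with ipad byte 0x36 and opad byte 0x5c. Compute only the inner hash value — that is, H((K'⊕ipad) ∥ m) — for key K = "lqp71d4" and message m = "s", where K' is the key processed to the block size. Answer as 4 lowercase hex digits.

Key "lqp71d4" = 6c 71 70 37 31 64 34 is 7 bytes > B = 4, so hash it first: H(key) = 02 4d, then zero-pad to 4 bytes: K' = 02 4d 00 00.
K' ⊕ ipad = 34 7b 36 36.
Inner input = 34 7b 36 36 ∥ 73.
Inner hash: sum = 52+123+54+54+115 = 398 → 01 8e.

018e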